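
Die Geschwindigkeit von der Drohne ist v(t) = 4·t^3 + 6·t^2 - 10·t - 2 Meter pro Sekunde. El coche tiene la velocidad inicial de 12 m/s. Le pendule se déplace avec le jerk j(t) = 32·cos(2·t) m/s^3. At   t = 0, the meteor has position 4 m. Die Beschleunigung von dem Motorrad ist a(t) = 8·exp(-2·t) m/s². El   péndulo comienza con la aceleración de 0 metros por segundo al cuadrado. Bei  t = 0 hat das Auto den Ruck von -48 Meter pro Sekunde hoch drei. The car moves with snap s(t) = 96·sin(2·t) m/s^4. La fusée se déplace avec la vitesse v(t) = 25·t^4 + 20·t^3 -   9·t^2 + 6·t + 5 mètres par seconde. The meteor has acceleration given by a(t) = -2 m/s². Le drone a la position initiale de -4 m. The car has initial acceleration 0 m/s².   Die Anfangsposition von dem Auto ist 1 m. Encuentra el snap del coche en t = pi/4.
De la ecuación del snap s(t) = 96·sin(2·t), sustituimos t = pi/4 para obtener s = 96.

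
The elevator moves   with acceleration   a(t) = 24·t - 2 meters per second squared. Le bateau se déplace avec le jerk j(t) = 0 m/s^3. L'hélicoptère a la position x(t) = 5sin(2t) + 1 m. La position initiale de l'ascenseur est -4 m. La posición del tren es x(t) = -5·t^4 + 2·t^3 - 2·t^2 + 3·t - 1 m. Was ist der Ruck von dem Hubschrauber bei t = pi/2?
Um dies zu lösen, müssen wir 3 Ableitungen unserer Gleichung für die Position x(t) = 5·sin(2·t) + 1 nehmen. Durch Ableiten von der Position erhalten wir die Geschwindigkeit: v(t) = 10·cos(2·t). Mit d/dt von v(t) finden wir a(t) = -20·sin(2·t). Durch Ableiten von der Beschleunigung erhalten wir den Ruck: j(t) = -40·cos(2·t). Wir haben den Ruck j(t) = -40·cos(2·t). Durch Einsetzen von t = pi/2: j(pi/2) = 40.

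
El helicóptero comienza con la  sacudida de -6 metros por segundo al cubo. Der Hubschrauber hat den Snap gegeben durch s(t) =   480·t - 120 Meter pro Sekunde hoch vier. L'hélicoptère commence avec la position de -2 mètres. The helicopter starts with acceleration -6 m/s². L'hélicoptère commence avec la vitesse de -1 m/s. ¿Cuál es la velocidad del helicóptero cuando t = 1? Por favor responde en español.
Necesitamos integrar nuestra ecuación del snap s(t) = 480·t - 120 3 veces. Tomando ∫s(t)dt y aplicando j(0) = -6, encontramos j(t) = 240·t^2 - 120·t - 6. Tomando ∫j(t)dt y aplicando a(0) = -6, encontramos a(t) = 80·t^3 - 60·t^2 - 6·t - 6. La integral de la aceleración, con v(0) = -1, da la velocidad: v(t) = 20·t^4 - 20·t^3 - 3·t^2 - 6·t - 1. De la ecuación de la velocidad v(t) = 20·t^4 - 20·t^3 - 3·t^2 - 6·t - 1, sustituimos t = 1 para obtener v = -10.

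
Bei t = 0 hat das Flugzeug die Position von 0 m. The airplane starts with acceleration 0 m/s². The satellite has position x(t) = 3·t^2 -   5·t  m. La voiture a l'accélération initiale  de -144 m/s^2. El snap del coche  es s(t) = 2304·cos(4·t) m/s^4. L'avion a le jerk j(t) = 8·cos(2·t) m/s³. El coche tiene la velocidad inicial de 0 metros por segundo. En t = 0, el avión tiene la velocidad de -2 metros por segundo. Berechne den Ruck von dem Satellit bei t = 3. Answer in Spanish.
Partiendo de la posición x(t) = 3·t^2 - 5·t, tomamos 3 derivadas. Tomando d/dt de x(t), encontramos v(t) = 6·t - 5. Tomando d/dt de v(t), encontramos a(t) = 6. La derivada de la aceleración da la sacudida: j(t) = 0. Usando j(t) = 0 y sustituyendo t = 3, encontramos j = 0.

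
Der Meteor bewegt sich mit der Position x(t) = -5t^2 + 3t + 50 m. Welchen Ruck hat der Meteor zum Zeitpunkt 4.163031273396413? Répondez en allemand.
Ausgehend von der Position x(t) = -5·t^2 + 3·t + 50, nehmen wir 3 Ableitungen. Durch Ableiten von der Position erhalten wir die Geschwindigkeit: v(t) = 3 - 10·t. Die Ableitung von der Geschwindigkeit ergibt die Beschleunigung: a(t) = -10. Durch Ableiten von der Beschleunigung erhalten wir den Ruck: j(t) = 0. Mit j(t) = 0 und Einsetzen von t = 4.163031273396413, finden wir j = 0.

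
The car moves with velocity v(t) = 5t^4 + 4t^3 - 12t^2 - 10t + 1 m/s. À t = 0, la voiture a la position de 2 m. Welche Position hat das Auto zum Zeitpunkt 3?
Wir müssen die Stammfunktion unserer Gleichung für die Geschwindigkeit v(t) = 5·t^4 + 4·t^3 - 12·t^2 - 10·t + 1 1-mal finden. Die Stammfunktion von der Geschwindigkeit, mit x(0) = 2, ergibt die Position: x(t) = t^5 + t^4 - 4·t^3 - 5·t^2 + t + 2. Aus der Gleichung für die Position x(t) = t^5 + t^4 - 4·t^3 - 5·t^2 + t + 2, setzen wir t = 3 ein und erhalten x = 176.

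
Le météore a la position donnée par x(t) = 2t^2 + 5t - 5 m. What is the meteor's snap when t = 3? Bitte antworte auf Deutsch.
Um dies zu lösen, müssen wir 4 Ableitungen unserer Gleichung für die Position x(t) = 2·t^2 + 5·t - 5 nehmen. Durch Ableiten von der Position erhalten wir die Geschwindigkeit: v(t) = 4·t + 5. Die Ableitung von der Geschwindigkeit ergibt die Beschleunigung: a(t) = 4. Mit d/dt von a(t) finden wir j(t) = 0. Durch Ableiten von dem Ruck erhalten wir den Snap: s(t) = 0. Wir haben den Snap s(t) = 0. Durch Einsetzen von t = 3: s(3) = 0.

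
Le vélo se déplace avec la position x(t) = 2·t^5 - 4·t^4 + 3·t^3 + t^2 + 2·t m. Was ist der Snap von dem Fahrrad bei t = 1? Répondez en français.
En partant de la position x(t) = 2·t^5 - 4·t^4 + 3·t^3 + t^2 + 2·t, nous prenons 4 dérivées. La dérivée de la position donne la vitesse: v(t) = 10·t^4 - 16·t^3 + 9·t^2 + 2·t + 2. La dérivée de la vitesse donne l'accélération: a(t) = 40·t^3 - 48·t^2 + 18·t + 2. En dérivant l'accélération, nous obtenons le jerk: j(t) = 120·t^2 - 96·t + 18. La dérivée du jerk donne le snap: s(t) = 240·t - 96. Nous avons le snap s(t) = 240·t - 96. En substituant t = 1: s(1) = 144.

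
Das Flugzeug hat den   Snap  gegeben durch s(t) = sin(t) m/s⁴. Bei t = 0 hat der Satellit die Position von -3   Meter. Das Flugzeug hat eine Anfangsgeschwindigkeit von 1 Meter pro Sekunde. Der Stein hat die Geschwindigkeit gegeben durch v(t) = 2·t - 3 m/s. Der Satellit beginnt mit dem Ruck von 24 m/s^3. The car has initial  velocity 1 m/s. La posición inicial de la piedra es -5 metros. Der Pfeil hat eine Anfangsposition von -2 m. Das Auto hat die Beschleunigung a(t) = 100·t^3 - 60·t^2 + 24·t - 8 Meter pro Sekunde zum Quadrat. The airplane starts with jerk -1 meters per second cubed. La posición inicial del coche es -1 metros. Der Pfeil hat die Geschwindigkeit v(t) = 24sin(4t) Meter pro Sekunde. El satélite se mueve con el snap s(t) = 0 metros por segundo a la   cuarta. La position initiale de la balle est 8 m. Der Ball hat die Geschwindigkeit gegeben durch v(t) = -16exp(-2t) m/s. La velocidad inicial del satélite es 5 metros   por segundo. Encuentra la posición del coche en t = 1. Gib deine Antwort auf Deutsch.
Wir müssen das Integral unserer Gleichung für die Beschleunigung a(t) = 100·t^3 - 60·t^2 + 24·t - 8 2-mal finden. Durch Integration von der Beschleunigung und Verwendung der Anfangsbedingung v(0) = 1, erhalten wir v(t) = 25·t^4 - 20·t^3 + 12·t^2 - 8·t + 1. Die Stammfunktion von der Geschwindigkeit ist die Position. Mit x(0) = -1 erhalten wir x(t) = 5·t^5 - 5·t^4 + 4·t^3 - 4·t^2 + t - 1. Aus der Gleichung für die Position x(t) = 5·t^5 - 5·t^4 + 4·t^3 - 4·t^2 + t - 1, setzen wir t = 1 ein und erhalten x = 0.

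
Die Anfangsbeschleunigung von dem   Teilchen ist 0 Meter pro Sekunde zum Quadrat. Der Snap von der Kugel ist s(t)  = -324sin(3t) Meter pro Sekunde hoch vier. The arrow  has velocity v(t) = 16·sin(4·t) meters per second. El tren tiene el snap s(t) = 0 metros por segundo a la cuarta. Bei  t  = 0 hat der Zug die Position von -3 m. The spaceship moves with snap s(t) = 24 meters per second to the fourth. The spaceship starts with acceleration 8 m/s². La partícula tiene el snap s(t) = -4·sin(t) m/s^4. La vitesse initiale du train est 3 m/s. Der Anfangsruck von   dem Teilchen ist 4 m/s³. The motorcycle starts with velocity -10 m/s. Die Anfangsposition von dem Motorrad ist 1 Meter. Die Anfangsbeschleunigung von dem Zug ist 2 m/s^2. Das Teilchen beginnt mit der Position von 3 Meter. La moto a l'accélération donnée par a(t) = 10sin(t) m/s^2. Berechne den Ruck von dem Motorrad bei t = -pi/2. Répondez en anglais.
To solve this, we need to take 1 derivative of our acceleration equation a(t) = 10·sin(t). Taking d/dt of a(t), we find j(t) = 10·cos(t). From the given jerk equation j(t) = 10·cos(t), we substitute t = -pi/2 to get j = 0.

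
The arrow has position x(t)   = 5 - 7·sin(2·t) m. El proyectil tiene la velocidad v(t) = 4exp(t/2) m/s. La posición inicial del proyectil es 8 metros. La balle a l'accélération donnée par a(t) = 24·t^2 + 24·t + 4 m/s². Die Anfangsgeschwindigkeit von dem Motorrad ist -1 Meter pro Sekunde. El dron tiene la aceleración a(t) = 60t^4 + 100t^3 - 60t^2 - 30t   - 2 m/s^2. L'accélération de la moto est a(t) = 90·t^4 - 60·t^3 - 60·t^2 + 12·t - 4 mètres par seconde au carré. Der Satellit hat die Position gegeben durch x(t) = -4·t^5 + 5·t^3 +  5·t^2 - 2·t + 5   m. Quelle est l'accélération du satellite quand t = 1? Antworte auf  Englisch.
To solve this, we need to take 2 derivatives of our position equation x(t) = -4·t^5 + 5·t^3 + 5·t^2 - 2·t + 5. Taking d/dt of x(t), we find v(t) = -20·t^4 + 15·t^2 + 10·t - 2. Taking d/dt of v(t), we find a(t) = -80·t^3 + 30·t + 10. Using a(t) = -80·t^3 + 30·t + 10 and substituting t = 1, we find a = -40.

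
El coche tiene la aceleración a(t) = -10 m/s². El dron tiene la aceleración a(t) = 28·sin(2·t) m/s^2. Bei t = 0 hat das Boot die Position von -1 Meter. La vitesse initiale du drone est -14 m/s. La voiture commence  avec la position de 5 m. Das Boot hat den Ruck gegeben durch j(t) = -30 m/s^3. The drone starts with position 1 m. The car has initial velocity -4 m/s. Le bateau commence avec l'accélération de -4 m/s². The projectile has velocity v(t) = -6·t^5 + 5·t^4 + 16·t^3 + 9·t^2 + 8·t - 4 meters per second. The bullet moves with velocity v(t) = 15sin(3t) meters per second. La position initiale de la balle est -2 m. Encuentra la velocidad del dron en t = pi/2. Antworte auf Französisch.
Nous devons trouver la primitive de notre équation de l'accélération a(t) = 28·sin(2·t) 1 fois. La primitive de l'accélération, avec v(0) = -14, donne la vitesse: v(t) = -14·cos(2·t). De l'équation de la vitesse v(t) = -14·cos(2·t), nous substituons t = pi/2 pour obtenir v = 14.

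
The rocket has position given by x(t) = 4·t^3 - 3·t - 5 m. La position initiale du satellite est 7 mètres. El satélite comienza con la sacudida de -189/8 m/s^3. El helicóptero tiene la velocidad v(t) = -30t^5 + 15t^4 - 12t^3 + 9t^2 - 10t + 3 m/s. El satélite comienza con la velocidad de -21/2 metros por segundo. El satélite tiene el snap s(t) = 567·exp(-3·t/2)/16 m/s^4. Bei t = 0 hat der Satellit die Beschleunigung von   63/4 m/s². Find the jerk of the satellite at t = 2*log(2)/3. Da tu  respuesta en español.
Necesitamos integrar nuestra ecuación del snap s(t) = 567·exp(-3·t/2)/16 1 vez. La integral del snap, con j(0) = -189/8, da la sacudida: j(t) = -189·exp(-3·t/2)/8. Tenemos la sacudida j(t) = -189·exp(-3·t/2)/8. Sustituyendo t = 2*log(2)/3: j(2*log(2)/3) = -189/16.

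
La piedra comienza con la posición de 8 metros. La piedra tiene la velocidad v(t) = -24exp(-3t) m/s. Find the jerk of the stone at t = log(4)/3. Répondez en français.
Pour résoudre ceci, nous devons prendre 2 dérivées de notre équation de la vitesse v(t) = -24·exp(-3·t). La dérivée de la vitesse donne l'accélération: a(t) = 72·exp(-3·t). En dérivant l'accélération, nous obtenons le jerk: j(t) = -216·exp(-3·t). Nous avons le jerk j(t) = -216·exp(-3·t). En substituant t = log(4)/3: j(log(4)/3) = -54.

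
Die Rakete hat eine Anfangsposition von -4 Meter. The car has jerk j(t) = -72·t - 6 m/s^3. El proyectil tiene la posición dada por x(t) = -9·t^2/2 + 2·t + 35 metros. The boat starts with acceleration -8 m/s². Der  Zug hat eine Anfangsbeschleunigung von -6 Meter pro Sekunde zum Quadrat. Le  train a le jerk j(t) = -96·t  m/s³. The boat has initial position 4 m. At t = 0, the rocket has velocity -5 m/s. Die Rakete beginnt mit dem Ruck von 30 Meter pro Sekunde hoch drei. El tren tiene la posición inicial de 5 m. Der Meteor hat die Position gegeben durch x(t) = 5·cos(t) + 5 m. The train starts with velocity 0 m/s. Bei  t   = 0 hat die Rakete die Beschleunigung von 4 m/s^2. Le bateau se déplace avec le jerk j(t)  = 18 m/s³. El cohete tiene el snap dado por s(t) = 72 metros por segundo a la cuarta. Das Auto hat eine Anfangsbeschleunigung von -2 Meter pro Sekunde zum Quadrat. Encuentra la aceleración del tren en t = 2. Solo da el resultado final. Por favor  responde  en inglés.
The answer is -198.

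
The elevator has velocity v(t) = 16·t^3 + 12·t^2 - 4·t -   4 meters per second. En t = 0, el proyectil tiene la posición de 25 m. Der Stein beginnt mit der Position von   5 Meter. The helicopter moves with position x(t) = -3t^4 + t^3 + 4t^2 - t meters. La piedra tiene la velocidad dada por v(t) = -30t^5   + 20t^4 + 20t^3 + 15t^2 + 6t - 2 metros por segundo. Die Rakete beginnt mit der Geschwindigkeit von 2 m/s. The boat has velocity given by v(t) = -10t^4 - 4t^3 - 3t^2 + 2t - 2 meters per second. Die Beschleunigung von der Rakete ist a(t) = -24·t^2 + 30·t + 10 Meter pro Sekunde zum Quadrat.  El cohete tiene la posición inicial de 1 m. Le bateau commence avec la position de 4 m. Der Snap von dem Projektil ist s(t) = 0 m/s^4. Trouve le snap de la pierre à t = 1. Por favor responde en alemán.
Um dies zu lösen, müssen wir 3 Ableitungen unserer Gleichung für die Geschwindigkeit v(t) = -30·t^5 + 20·t^4 + 20·t^3 + 15·t^2 + 6·t - 2 nehmen. Die Ableitung von der Geschwindigkeit ergibt die Beschleunigung: a(t) = -150·t^4 + 80·t^3 + 60·t^2 + 30·t + 6. Mit d/dt von a(t) finden wir j(t) = -600·t^3 + 240·t^2 + 120·t + 30. Mit d/dt von j(t) finden wir s(t) = -1800·t^2 + 480·t + 120. Wir haben den Snap s(t) = -1800·t^2 + 480·t + 120. Durch Einsetzen von t = 1: s(1) = -1200.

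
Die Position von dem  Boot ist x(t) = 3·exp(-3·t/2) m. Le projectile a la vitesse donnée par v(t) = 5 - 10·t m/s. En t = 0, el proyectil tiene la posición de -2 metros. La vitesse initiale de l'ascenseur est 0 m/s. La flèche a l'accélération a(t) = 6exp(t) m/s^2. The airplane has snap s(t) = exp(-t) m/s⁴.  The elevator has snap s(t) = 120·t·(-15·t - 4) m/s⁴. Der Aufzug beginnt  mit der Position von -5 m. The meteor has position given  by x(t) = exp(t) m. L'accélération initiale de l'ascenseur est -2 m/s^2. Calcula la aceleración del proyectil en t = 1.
Partiendo de la velocidad v(t) = 5 - 10·t, tomamos 1 derivada. Tomando d/dt de v(t), encontramos a(t) = -10. Usando a(t) = -10 y sustituyendo t = 1, encontramos a = -10.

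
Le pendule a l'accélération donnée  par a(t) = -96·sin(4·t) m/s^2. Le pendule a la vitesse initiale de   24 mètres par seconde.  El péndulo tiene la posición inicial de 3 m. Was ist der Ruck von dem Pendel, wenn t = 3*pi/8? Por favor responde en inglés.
We must differentiate our acceleration equation a(t) = -96·sin(4·t) 1 time. Differentiating acceleration, we get jerk: j(t) = -384·cos(4·t). From the given jerk equation j(t) = -384·cos(4·t), we substitute t = 3*pi/8 to get j = 0.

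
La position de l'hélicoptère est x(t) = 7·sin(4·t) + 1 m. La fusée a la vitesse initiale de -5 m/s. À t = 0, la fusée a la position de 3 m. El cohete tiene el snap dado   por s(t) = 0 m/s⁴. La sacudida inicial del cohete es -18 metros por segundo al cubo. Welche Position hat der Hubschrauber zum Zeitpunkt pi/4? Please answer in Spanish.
Tenemos la posición x(t) = 7·sin(4·t) + 1. Sustituyendo t = pi/4: x(pi/4) = 1.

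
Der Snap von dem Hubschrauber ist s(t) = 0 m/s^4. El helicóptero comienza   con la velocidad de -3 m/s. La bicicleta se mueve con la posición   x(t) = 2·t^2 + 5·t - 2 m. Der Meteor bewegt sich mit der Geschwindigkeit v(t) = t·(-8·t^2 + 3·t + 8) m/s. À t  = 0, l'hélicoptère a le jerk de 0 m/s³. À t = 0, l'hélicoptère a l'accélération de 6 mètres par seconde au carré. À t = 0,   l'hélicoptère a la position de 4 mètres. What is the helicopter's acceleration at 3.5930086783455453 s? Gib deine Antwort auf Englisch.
To find the answer, we compute 2 antiderivatives of s(t) = 0. Taking ∫s(t)dt and applying j(0) = 0, we find j(t) = 0. The integral of jerk, with a(0) = 6, gives acceleration: a(t) = 6. Using a(t) = 6 and substituting t = 3.5930086783455453, we find a = 6.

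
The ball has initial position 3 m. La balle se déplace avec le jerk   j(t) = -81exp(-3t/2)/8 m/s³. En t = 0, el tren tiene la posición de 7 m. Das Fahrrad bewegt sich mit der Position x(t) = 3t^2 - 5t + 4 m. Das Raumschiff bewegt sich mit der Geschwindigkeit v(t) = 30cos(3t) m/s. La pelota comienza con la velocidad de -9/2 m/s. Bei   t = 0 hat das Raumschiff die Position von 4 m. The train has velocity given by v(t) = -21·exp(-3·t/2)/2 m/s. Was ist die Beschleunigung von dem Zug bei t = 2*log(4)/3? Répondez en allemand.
Wir müssen unsere Gleichung für die Geschwindigkeit v(t) = -21·exp(-3·t/2)/2 1-mal ableiten. Die Ableitung von der Geschwindigkeit ergibt die Beschleunigung: a(t) = 63·exp(-3·t/2)/4. Aus der Gleichung für die Beschleunigung a(t) = 63·exp(-3·t/2)/4, setzen wir t = 2*log(4)/3 ein und erhalten a = 63/16.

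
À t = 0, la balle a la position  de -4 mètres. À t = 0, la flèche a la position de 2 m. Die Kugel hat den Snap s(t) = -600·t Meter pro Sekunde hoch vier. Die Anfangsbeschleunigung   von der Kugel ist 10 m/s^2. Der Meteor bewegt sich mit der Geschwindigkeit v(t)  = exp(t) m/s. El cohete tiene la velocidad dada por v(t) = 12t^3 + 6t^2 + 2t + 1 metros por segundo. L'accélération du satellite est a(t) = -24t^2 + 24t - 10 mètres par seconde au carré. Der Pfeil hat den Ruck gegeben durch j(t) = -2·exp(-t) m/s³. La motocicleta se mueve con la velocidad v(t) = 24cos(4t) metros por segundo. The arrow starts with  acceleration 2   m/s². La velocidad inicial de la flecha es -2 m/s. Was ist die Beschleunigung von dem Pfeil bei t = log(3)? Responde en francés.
Nous devons intégrer notre équation du jerk j(t) = -2·exp(-t) 1 fois. L'intégrale du jerk, avec a(0) = 2, donne l'accélération: a(t) = 2·exp(-t). Nous avons l'accélération a(t) = 2·exp(-t). En substituant t = log(3): a(log(3)) = 2/3.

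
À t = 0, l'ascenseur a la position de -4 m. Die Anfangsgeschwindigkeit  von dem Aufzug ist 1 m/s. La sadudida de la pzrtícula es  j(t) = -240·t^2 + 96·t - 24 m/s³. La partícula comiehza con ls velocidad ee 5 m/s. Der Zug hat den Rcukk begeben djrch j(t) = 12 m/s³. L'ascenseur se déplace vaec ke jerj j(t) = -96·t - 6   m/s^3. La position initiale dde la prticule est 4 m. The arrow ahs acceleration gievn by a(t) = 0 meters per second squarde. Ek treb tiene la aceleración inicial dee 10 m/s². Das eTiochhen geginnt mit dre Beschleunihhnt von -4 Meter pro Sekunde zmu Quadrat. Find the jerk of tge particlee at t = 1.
Using j(t) = -240·t^2 + 96·t - 24 and substituting t = 1, we find j = -168.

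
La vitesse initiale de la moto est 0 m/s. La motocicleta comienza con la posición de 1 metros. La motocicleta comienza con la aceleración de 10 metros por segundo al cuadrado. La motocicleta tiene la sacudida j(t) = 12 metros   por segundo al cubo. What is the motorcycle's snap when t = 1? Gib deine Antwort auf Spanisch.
Debemos derivar nuestra ecuación de la sacudida j(t) = 12 1 vez. Tomando d/dt de j(t), encontramos s(t) = 0. Usando s(t) = 0 y sustituyendo t = 1, encontramos s = 0.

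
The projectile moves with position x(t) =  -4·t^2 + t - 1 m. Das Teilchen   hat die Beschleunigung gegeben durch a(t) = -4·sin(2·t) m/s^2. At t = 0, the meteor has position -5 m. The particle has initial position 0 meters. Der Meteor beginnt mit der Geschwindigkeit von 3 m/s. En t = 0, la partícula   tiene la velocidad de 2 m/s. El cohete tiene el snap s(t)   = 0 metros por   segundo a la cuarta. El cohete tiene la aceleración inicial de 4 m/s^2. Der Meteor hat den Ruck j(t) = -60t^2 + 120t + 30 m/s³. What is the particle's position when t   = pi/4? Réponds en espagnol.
Necesitamos integrar nuestra ecuación de la aceleración a(t) = -4·sin(2·t) 2 veces. Integrando la aceleración y usando la condición inicial v(0) = 2, obtenemos v(t) = 2·cos(2·t). Tomando ∫v(t)dt y aplicando x(0) = 0, encontramos x(t) = sin(2·t). Tenemos la posición x(t) = sin(2·t). Sustituyendo t = pi/4: x(pi/4) = 1.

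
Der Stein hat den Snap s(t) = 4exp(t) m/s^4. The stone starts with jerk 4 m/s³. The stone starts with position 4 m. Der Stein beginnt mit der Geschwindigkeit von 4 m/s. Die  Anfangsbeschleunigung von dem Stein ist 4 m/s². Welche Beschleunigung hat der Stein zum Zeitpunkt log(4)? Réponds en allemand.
Wir müssen das Integral unserer Gleichung für den Snap s(t) = 4·exp(t) 2-mal finden. Die Stammfunktion von dem Snap ist der Ruck. Mit j(0) = 4 erhalten wir j(t) = 4·exp(t). Durch Integration von dem Ruck und Verwendung der Anfangsbedingung a(0) = 4, erhalten wir a(t) = 4·exp(t). Wir haben die Beschleunigung a(t) = 4·exp(t). Durch Einsetzen von t = log(4): a(log(4)) = 16.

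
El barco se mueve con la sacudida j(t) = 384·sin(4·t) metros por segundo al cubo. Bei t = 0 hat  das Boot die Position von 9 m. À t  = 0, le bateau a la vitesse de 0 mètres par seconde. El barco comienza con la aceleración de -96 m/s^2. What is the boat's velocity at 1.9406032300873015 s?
We must find the integral of our jerk equation j(t) = 384·sin(4·t) 2 times. Integrating jerk and using the initial condition a(0) = -96, we get a(t) = -96·cos(4·t). The integral of acceleration is velocity. Using v(0) = 0, we get v(t) = -24·sin(4·t). Using v(t) = -24·sin(4·t) and substituting t = 1.9406032300873015, we find v = -23.8994523339358.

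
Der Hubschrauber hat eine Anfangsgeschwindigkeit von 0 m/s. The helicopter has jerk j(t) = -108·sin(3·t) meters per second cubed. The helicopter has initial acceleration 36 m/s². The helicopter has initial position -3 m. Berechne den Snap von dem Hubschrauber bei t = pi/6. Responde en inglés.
To solve this, we need to take 1 derivative of our jerk equation j(t) = -108·sin(3·t). Differentiating jerk, we get snap: s(t) = -324·cos(3·t). From the given snap equation s(t) = -324·cos(3·t), we substitute t = pi/6 to get s = 0.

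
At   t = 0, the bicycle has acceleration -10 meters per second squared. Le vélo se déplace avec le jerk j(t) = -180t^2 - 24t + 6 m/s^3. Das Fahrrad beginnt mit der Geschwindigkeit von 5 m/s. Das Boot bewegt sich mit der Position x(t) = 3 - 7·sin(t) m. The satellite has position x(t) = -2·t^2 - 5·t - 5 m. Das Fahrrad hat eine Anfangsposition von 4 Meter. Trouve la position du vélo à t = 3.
Nous devons intégrer notre équation du jerk j(t) = -180·t^2 - 24·t + 6 3 fois. En prenant ∫j(t)dt et en appliquant a(0) = -10, nous trouvons a(t) = -60·t^3 - 12·t^2 + 6·t - 10. En intégrant l'accélération et en utilisant la condition initiale v(0) = 5, nous obtenons v(t) = -15·t^4 - 4·t^3 + 3·t^2 - 10·t + 5. En prenant ∫v(t)dt et en appliquant x(0) = 4, nous trouvons x(t) = -3·t^5 - t^4 + t^3 - 5·t^2 + 5·t + 4. Nous avons la position x(t) = -3·t^5 - t^4 + t^3 - 5·t^2 + 5·t + 4. En substituant t = 3: x(3) = -809.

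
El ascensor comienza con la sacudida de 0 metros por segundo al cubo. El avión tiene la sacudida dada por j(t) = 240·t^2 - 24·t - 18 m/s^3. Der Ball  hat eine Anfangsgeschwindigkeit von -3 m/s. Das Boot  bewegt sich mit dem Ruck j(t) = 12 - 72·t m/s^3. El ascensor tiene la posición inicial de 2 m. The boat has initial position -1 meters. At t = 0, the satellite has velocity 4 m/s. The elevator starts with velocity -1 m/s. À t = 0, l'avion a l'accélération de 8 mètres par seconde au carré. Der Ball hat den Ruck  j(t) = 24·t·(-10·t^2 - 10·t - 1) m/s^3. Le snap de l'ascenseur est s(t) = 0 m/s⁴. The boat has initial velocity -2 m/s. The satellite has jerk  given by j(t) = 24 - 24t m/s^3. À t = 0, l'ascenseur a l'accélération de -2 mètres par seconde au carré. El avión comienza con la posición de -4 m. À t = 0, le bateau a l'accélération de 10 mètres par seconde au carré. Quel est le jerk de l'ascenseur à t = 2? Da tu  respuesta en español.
Debemos encontrar la antiderivada de nuestra ecuación del snap s(t) = 0 1 vez. La antiderivada del snap, con j(0) = 0, da la sacudida: j(t) = 0. Tenemos la sacudida j(t) = 0. Sustituyendo t = 2: j(2) = 0.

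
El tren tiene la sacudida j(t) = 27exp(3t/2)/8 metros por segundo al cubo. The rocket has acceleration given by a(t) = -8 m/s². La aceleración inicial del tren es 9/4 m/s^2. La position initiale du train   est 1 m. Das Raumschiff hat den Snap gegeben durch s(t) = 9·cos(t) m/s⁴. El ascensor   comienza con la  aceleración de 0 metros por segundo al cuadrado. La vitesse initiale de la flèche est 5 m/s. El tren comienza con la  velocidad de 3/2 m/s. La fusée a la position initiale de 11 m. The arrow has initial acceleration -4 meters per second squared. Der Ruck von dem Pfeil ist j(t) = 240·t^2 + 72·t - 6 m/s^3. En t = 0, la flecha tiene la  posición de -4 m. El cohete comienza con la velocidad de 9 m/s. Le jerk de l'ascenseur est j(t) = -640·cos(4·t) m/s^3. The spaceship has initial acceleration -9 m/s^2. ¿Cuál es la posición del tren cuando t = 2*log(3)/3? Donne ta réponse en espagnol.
Debemos encontrar la integral de nuestra ecuación de la sacudida j(t) = 27·exp(3·t/2)/8 3 veces. La antiderivada de la sacudida, con a(0) = 9/4, da la aceleración: a(t) = 9·exp(3·t/2)/4. Integrando la aceleración y usando la condición inicial v(0) = 3/2, obtenemos v(t) = 3·exp(3·t/2)/2. Integrando la velocidad y usando la condición inicial x(0) = 1, obtenemos x(t) = exp(3·t/2). Tenemos la posición x(t) = exp(3·t/2). Sustituyendo t = 2*log(3)/3: x(2*log(3)/3) = 3.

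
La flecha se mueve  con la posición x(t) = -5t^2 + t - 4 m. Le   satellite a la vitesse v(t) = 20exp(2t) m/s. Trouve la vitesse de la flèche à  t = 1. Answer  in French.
En partant de la position x(t) = -5·t^2 + t - 4, nous prenons 1 dérivée. En dérivant la position, nous obtenons la vitesse: v(t) = 1 - 10·t. De l'équation de la vitesse v(t) = 1 - 10·t, nous substituons t = 1 pour obtenir v = -9.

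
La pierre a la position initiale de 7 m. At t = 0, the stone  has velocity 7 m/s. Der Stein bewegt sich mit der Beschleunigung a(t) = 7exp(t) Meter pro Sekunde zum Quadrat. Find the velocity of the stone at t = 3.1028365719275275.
We must find the antiderivative of our acceleration equation a(t) = 7·exp(t) 1 time. The integral of acceleration, with v(0) = 7, gives velocity: v(t) = 7·exp(t). Using v(t) = 7·exp(t) and substituting t = 3.1028365719275275, we find v = 155.827047287165.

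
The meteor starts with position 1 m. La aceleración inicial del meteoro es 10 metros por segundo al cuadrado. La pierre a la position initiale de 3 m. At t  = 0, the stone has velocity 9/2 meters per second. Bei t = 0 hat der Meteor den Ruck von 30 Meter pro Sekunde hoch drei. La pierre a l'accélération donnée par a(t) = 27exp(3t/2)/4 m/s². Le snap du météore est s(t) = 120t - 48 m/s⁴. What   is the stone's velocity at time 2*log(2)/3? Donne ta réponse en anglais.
Starting from acceleration a(t) = 27·exp(3·t/2)/4, we take 1 integral. The antiderivative of acceleration, with v(0) = 9/2, gives velocity: v(t) = 9·exp(3·t/2)/2. Using v(t) = 9·exp(3·t/2)/2 and substituting t = 2*log(2)/3, we find v = 9.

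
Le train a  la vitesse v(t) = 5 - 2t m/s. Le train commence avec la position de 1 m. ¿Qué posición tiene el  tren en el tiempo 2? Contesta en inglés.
We must find the integral of our velocity equation v(t) = 5 - 2·t 1 time. Finding the integral of v(t) and using x(0) = 1: x(t) = -t^2 + 5·t + 1. From the given position equation x(t) = -t^2 + 5·t + 1, we substitute t = 2 to get x = 7.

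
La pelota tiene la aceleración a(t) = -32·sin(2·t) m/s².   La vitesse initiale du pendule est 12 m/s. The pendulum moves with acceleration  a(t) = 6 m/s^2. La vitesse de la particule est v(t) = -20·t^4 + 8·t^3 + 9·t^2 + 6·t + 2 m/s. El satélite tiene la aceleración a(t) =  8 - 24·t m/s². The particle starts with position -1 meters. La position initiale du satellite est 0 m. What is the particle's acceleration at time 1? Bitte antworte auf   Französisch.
En partant de la vitesse v(t) = -20·t^4 + 8·t^3 + 9·t^2 + 6·t + 2, nous prenons 1 dérivée. En dérivant la vitesse, nous obtenons l'accélération: a(t) = -80·t^3 + 24·t^2 + 18·t + 6. De l'équation de l'accélération a(t) = -80·t^3 + 24·t^2 + 18·t + 6, nous substituons t = 1 pour obtenir a = -32.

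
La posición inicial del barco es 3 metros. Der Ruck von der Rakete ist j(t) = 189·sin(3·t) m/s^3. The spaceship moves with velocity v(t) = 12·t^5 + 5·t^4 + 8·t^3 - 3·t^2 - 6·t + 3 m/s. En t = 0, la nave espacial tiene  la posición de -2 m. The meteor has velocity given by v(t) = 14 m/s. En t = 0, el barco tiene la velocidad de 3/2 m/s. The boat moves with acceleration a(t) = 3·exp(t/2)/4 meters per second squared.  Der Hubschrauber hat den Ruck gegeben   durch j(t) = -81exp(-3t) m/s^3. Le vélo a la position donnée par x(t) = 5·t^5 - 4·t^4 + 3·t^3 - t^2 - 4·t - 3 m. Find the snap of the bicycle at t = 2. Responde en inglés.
Starting from position x(t) = 5·t^5 - 4·t^4 + 3·t^3 - t^2 - 4·t - 3, we take 4 derivatives. Differentiating position, we get velocity: v(t) = 25·t^4 - 16·t^3 + 9·t^2 - 2·t - 4. The derivative of velocity gives acceleration: a(t) = 100·t^3 - 48·t^2 + 18·t - 2. The derivative of acceleration gives jerk: j(t) = 300·t^2 - 96·t + 18. The derivative of jerk gives snap: s(t) = 600·t - 96. Using s(t) = 600·t - 96 and substituting t = 2, we find s = 1104.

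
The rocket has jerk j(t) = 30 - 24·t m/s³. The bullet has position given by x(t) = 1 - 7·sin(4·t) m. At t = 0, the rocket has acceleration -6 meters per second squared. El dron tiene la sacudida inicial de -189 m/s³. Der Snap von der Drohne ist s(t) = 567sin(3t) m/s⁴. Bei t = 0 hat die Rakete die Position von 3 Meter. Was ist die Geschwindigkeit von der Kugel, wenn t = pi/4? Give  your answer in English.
To solve this, we need to take 1 derivative of our position equation x(t) = 1 - 7·sin(4·t). The derivative of position gives velocity: v(t) = -28·cos(4·t). Using v(t) = -28·cos(4·t) and substituting t = pi/4, we find v = 28.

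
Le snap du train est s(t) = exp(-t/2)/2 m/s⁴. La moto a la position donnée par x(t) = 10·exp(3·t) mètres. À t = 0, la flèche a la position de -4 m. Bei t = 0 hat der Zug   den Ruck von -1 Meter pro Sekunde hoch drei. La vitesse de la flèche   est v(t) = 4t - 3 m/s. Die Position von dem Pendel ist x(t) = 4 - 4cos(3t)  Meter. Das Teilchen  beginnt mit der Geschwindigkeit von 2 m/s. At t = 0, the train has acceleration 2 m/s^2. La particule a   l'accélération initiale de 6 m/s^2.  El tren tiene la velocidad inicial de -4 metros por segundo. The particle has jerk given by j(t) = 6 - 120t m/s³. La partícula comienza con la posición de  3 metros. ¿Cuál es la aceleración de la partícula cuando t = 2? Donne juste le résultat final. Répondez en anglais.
a(2) = -222.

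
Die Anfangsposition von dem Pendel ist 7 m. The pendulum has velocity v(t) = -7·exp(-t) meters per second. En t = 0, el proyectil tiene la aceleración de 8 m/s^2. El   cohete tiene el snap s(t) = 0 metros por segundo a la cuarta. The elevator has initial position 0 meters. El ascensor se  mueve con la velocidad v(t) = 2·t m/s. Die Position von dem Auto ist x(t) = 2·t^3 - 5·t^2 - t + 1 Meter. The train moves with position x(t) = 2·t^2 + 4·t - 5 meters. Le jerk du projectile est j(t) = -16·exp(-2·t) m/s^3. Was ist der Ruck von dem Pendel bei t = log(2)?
Ausgehend von der Geschwindigkeit v(t) = -7·exp(-t), nehmen wir 2 Ableitungen. Die Ableitung von der Geschwindigkeit ergibt die Beschleunigung: a(t) = 7·exp(-t). Durch Ableiten von der Beschleunigung erhalten wir den Ruck: j(t) = -7·exp(-t). Aus der Gleichung für den Ruck j(t) = -7·exp(-t), setzen wir t = log(2) ein und erhalten j = -7/2.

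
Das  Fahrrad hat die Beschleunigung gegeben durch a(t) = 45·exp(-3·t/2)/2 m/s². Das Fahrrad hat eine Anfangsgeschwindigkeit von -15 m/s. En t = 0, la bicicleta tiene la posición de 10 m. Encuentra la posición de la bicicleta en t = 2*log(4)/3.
Para resolver esto, necesitamos tomar 2 integrales de nuestra ecuación de la aceleración a(t) = 45·exp(-3·t/2)/2. La antiderivada de la aceleración, con v(0) = -15, da la velocidad: v(t) = -15·exp(-3·t/2). La integral de la velocidad es la posición. Usando x(0) = 10, obtenemos x(t) = 10·exp(-3·t/2). Usando x(t) = 10·exp(-3·t/2) y sustituyendo t = 2*log(4)/3, encontramos x = 5/2.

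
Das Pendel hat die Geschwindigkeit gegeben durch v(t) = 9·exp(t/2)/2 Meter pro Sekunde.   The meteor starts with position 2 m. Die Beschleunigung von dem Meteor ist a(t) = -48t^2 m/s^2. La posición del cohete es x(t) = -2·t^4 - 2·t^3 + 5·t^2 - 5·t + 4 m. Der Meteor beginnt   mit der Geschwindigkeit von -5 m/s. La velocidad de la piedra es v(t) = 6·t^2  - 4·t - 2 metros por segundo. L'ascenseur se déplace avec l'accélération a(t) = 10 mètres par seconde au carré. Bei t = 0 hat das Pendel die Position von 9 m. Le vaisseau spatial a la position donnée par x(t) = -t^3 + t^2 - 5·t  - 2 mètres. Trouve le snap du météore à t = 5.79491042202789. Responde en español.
Debemos derivar nuestra ecuación de la aceleración a(t) = -48·t^2 2 veces. La derivada de la aceleración da la sacudida: j(t) = -96·t. Tomando d/dt de j(t), encontramos s(t) = -96. Tenemos el snap s(t) = -96. Sustituyendo t = 5.79491042202789: s(5.79491042202789) = -96.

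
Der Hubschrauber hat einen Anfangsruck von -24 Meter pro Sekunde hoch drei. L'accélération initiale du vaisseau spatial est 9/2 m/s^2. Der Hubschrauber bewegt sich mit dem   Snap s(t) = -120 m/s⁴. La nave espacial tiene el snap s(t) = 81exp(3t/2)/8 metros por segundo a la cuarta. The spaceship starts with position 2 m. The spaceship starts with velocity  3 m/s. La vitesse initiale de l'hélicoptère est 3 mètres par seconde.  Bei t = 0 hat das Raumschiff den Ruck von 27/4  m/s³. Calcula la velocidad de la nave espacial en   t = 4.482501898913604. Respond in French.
Nous devons intégrer notre équation du snap s(t) = 81·exp(3·t/2)/8 3 fois. L'intégrale du snap, avec j(0) = 27/4, donne le jerk: j(t) = 27·exp(3·t/2)/4. L'intégrale du jerk, avec a(0) = 9/2, donne l'accélération: a(t) = 9·exp(3·t/2)/2. En prenant ∫a(t)dt et en appliquant v(0) = 3, nous trouvons v(t) = 3·exp(3·t/2). Nous avons la vitesse v(t) = 3·exp(3·t/2). En substituant t = 4.482501898913604: v(4.482501898913604) = 2495.80134514861.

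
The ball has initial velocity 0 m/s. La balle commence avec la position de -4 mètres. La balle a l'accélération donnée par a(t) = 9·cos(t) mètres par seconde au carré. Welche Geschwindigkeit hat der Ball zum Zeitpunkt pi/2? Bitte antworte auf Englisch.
We need to integrate our acceleration equation a(t) = 9·cos(t) 1 time. Taking ∫a(t)dt and applying v(0) = 0, we find v(t) = 9·sin(t). We have velocity v(t) = 9·sin(t). Substituting t = pi/2: v(pi/2) = 9.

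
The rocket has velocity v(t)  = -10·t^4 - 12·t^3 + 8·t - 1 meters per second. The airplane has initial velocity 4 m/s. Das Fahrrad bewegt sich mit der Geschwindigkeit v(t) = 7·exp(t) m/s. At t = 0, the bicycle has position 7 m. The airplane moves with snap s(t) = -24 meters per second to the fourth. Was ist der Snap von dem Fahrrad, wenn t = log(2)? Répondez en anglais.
Starting from velocity v(t) = 7·exp(t), we take 3 derivatives. The derivative of velocity gives acceleration: a(t) = 7·exp(t). Taking d/dt of a(t), we find j(t) = 7·exp(t). Taking d/dt of j(t), we find s(t) = 7·exp(t). From the given snap equation s(t) = 7·exp(t), we substitute t = log(2) to get s = 14.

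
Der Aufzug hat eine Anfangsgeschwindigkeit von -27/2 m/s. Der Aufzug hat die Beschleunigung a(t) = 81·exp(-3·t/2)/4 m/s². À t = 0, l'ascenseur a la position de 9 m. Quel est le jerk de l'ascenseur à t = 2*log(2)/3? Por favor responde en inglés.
We must differentiate our acceleration equation a(t) = 81·exp(-3·t/2)/4 1 time. Differentiating acceleration, we get jerk: j(t) = -243·exp(-3·t/2)/8. Using j(t) = -243·exp(-3·t/2)/8 and substituting t = 2*log(2)/3, we find j = -243/16.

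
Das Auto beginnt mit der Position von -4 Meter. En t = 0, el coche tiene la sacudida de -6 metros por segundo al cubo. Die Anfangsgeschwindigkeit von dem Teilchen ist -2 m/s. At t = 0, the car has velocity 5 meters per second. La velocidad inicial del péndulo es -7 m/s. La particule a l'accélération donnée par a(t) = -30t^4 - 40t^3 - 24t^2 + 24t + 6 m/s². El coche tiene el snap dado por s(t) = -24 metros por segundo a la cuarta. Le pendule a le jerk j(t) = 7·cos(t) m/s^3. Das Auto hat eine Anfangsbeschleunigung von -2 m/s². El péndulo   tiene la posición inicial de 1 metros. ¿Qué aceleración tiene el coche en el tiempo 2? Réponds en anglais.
To find the answer, we compute 2 antiderivatives of s(t) = -24. Finding the antiderivative of s(t) and using j(0) = -6: j(t) = -24·t - 6. The antiderivative of jerk, with a(0) = -2, gives acceleration: a(t) = -12·t^2 - 6·t - 2. From the given acceleration equation a(t) = -12·t^2 - 6·t - 2, we substitute t = 2 to get a = -62.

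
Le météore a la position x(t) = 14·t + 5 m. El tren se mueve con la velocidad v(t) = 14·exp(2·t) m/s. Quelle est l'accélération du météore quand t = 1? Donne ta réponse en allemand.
Ausgehend von der Position x(t) = 14·t + 5, nehmen wir 2 Ableitungen. Mit d/dt von x(t) finden wir v(t) = 14. Mit d/dt von v(t) finden wir a(t) = 0. Mit a(t) = 0 und Einsetzen von t = 1, finden wir a = 0.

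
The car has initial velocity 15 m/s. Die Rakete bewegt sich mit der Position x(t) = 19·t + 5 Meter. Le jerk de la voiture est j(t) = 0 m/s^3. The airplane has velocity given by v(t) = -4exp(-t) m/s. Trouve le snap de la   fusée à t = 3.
Nous devons dériver notre équation de la position x(t) = 19·t + 5 4 fois. En prenant d/dt de x(t), nous trouvons v(t) = 19. La dérivée de la vitesse donne l'accélération: a(t) = 0. La dérivée de l'accélération donne le jerk: j(t) = 0. La dérivée du jerk donne le snap: s(t) = 0. En utilisant s(t) = 0 et en substituant t = 3, nous trouvons s = 0.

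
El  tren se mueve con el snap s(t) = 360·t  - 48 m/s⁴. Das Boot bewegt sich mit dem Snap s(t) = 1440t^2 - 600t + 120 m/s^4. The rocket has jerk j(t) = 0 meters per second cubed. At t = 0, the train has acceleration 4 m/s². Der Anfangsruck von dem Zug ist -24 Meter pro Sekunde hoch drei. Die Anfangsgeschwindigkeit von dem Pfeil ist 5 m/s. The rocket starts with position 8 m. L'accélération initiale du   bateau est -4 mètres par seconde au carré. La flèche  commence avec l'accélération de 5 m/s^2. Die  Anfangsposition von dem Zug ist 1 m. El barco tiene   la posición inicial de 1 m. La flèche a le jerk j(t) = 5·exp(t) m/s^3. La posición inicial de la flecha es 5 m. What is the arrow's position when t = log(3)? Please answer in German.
Ausgehend von dem Ruck j(t) = 5·exp(t), nehmen wir 3 Stammfunktionen. Die Stammfunktion von dem Ruck, mit a(0) = 5, ergibt die Beschleunigung: a(t) = 5·exp(t). Das Integral von der Beschleunigung, mit v(0) = 5, ergibt die Geschwindigkeit: v(t) = 5·exp(t). Durch Integration von der Geschwindigkeit und Verwendung der Anfangsbedingung x(0) = 5, erhalten wir x(t) = 5·exp(t). Mit x(t) = 5·exp(t) und Einsetzen von t = log(3), finden wir x = 15.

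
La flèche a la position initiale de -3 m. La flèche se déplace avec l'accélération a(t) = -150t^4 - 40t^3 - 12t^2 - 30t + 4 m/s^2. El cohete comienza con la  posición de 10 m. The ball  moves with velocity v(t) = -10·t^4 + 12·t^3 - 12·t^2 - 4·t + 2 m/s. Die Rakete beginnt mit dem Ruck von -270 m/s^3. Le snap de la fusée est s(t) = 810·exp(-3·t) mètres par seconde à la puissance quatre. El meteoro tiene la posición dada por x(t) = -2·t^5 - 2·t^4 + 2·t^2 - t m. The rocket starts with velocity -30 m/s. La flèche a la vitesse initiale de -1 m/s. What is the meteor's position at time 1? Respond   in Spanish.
Usando x(t) = -2·t^5 - 2·t^4 + 2·t^2 - t y sustituyendo t = 1, encontramos x = -3.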